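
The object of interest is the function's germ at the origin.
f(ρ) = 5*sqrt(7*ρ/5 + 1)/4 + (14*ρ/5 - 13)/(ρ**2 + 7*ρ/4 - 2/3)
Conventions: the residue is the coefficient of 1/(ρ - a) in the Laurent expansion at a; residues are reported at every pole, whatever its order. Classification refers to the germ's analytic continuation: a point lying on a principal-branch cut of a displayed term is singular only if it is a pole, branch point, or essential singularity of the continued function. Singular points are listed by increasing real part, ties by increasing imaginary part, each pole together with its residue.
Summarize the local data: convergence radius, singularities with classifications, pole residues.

Radius of convergence at 0: -7/8 + (5/24)*sqrt(33).
At -7/8 - (5/24)*sqrt(33): a pole of order 1; residue 7/5 + (309/275)*sqrt(33).
At -5/7: an algebraic (square-root) branch point.
At -7/8 + (5/24)*sqrt(33): a pole of order 1; residue 7/5 - (309/275)*sqrt(33).

Denominator factor (ρ**2 + 7*ρ/4 - 2/3): discriminant 275/48, real irrational roots -7/8 + (5/24)*sqrt(33) and -7/8 - (5/24)*sqrt(33); poles of order 1, moduli -7/8 + (5/24)*sqrt(33) and 7/8 + (5/24)*sqrt(33).
Branch term (5/4)*sqrt(1 - ρ/(-5/7)): its argument vanishes at ρ = -5/7, a square-root branch point, modulus 5/7.
The radius of convergence is the smallest modulus among the singular points: -7/8 + (5/24)*sqrt(33).
The branch term is analytic at -7/8 - (5/24)*sqrt(33) and contributes nothing to the residue; only the rational part matters.
The factor ρ**2 + 7*ρ/4 - 2/3 splits as (ρ - a)(ρ - a') with a = -7/8 - (5/24)*sqrt(33), a' = -7/8 + (5/24)*sqrt(33). At the order-1 pole a set g(ρ) = (ρ - a)*(rational part) = [14*ρ/5 - 13] / (ρ - a').
Simple pole: residue = g(a) at a = -7/8 - (5/24)*sqrt(33), which is 7/5 + (309/275)*sqrt(33).
The branch term is analytic at -7/8 + (5/24)*sqrt(33) and contributes nothing to the residue; only the rational part matters.
The factor ρ**2 + 7*ρ/4 - 2/3 splits as (ρ - a)(ρ - a') with a = -7/8 + (5/24)*sqrt(33), a' = -7/8 - (5/24)*sqrt(33). At the order-1 pole a set g(ρ) = (ρ - a)*(rational part) = [14*ρ/5 - 13] / (ρ - a').
Simple pole: residue = g(a) at a = -7/8 + (5/24)*sqrt(33), which is 7/5 - (309/275)*sqrt(33).
List the singular points by increasing real part (a conjugate pair: the negative imaginary part first).


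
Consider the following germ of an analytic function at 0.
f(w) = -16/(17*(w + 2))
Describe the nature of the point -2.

The point is a pole of order 1.

The denominator factor w + 2 vanishes at -2 and appears to the power 1; the numerator there equals -16/17, nonzero, and no other factor vanishes.
Hence a pole whose order is the multiplicity, 1.


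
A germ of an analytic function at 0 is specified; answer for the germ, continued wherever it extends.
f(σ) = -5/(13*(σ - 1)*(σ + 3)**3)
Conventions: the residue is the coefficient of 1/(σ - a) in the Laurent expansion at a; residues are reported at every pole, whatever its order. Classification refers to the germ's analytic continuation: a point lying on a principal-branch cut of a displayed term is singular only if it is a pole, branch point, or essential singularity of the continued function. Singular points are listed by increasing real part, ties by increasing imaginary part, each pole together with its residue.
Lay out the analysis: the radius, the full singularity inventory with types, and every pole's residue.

Denominator factor (σ + 3)^3: pole of order 3 at -3, modulus 3.
Denominator factor (σ - 1): pole of order 1 at 1, modulus 1.
The radius of convergence is the smallest modulus among the singular points: 1.
At the order-3 pole -3 set g(σ) = (σ - (-3))^3*f(σ) = -5/(13*(σ - 1)).
Order-3 pole: residue = g''(a)/2; g''(-3) = 5/416, so the residue is 5/832.
At the order-1 pole 1 set g(σ) = (σ - (1))*f(σ) = -5/(13*(σ + 3)**3).
Simple pole: residue = g(a) at a = 1, which is -5/832.
List the singular points by increasing real part (a conjugate pair: the negative imaginary part first).

Radius of convergence at 0: 1.
At -3: a pole of order 3; residue 5/832.
At 1: a pole of order 1; residue -5/832.


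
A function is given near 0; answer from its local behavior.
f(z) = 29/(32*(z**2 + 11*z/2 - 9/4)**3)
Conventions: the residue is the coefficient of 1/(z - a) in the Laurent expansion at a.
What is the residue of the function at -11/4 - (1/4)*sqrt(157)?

The factor z**2 + 11*z/2 - 9/4 splits as (z - a)(z - a') with a = -11/4 - (1/4)*sqrt(157), a' = -11/4 + (1/4)*sqrt(157). At the order-3 pole a set g(z) = (z - a)^3*f(z) = [29/32] / (z - a')^3.
Order-3 pole: residue = g''(a)/2; g''(-11/4 - (1/4)*sqrt(157)) = -(348/3869893)*sqrt(157), so the residue is -(174/3869893)*sqrt(157).

The residue is -(174/3869893)*sqrt(157).


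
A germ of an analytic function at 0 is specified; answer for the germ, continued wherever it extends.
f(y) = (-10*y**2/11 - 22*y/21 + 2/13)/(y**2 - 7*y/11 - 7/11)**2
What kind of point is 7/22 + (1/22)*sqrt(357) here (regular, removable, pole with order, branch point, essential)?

The denominator factor y**2 - 7*y/11 - 7/11 vanishes at 7/22 + (1/22)*sqrt(357) and appears to the power 2; the numerator there equals -48902/51909 - (2066/27951)*sqrt(357), nonzero, and no other factor vanishes.
Hence a pole whose order is the multiplicity, 2.

The point is a pole of order 2.


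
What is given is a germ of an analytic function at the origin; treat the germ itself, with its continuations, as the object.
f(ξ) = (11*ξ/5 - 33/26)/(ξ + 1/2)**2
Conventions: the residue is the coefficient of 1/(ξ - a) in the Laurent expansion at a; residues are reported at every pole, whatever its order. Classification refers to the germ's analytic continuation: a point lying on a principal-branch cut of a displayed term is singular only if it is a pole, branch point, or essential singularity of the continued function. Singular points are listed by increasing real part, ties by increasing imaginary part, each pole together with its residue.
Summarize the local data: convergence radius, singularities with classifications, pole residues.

Radius of convergence at 0: 1/2.
At -1/2: a pole of order 2; residue 11/5.

Denominator factor (ξ + 1/2)^2: pole of order 2 at -1/2, modulus 1/2.
The radius of convergence is the smallest modulus among the singular points: 1/2.
At the order-2 pole -1/2 set g(ξ) = (ξ - (-1/2))^2*f(ξ) = 11*ξ/5 - 33/26.
Order-2 pole: residue = g'(a); g'(-1/2) = 11/5, so the residue is 11/5.


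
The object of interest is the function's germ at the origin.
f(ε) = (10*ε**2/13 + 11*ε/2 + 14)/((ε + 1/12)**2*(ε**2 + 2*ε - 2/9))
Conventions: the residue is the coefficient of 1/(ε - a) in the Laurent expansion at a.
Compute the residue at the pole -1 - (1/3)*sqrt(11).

The residue is 65892/715 - (220068/7865)*sqrt(11).

The factor ε**2 + 2*ε - 2/9 splits as (ε - a)(ε - a') with a = -1 - (1/3)*sqrt(11), a' = -1 + (1/3)*sqrt(11). At the order-1 pole a set g(ε) = (ε - a)*f(ε) = [(10*ε**2/13 + 11*ε/2 + 14)/(ε + 1/12)**2] / (ε - a').
Simple pole: residue = g(a) at a = -1 - (1/3)*sqrt(11), which is 65892/715 - (220068/7865)*sqrt(11).


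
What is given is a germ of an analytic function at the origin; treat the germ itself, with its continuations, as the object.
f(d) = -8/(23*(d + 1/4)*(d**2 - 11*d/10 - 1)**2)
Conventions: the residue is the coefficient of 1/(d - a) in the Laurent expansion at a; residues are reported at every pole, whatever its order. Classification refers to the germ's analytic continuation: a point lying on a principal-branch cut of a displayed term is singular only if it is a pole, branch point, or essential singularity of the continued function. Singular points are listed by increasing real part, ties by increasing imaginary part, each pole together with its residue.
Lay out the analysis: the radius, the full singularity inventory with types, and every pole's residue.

Radius of convergence at 0: 1/4.
At 11/20 - (1/20)*sqrt(521): a pole of order 2; residue 25600/64607 + (267673600/17536988687)*sqrt(521).
At -1/4: a pole of order 1; residue -51200/64607.
At 11/20 + (1/20)*sqrt(521): a pole of order 2; residue 25600/64607 - (267673600/17536988687)*sqrt(521).

Denominator factor (d + 1/4): pole of order 1 at -1/4, modulus 1/4.
Denominator factor (d**2 - 11*d/10 - 1)^2: discriminant 521/100, real irrational roots 11/20 + (1/20)*sqrt(521) and 11/20 - (1/20)*sqrt(521); poles of order 2, moduli 11/20 + (1/20)*sqrt(521) and -11/20 + (1/20)*sqrt(521).
The radius of convergence is the smallest modulus among the singular points: 1/4.
The factor d**2 - 11*d/10 - 1 splits as (d - a)(d - a') with a = 11/20 - (1/20)*sqrt(521), a' = 11/20 + (1/20)*sqrt(521). At the order-2 pole a set g(d) = (d - a)^2*f(d) = [-8/(23*(d + 1/4))] / (d - a')^2.
Order-2 pole: residue = g'(a); g'(11/20 - (1/20)*sqrt(521)) = 25600/64607 + (267673600/17536988687)*sqrt(521), so the residue is 25600/64607 + (267673600/17536988687)*sqrt(521).
At the order-1 pole -1/4 set g(d) = (d - (-1/4))*f(d) = -8/(23*(d**2 - 11*d/10 - 1)**2).
Simple pole: residue = g(a) at a = -1/4, which is -51200/64607.
The factor d**2 - 11*d/10 - 1 splits as (d - a)(d - a') with a = 11/20 + (1/20)*sqrt(521), a' = 11/20 - (1/20)*sqrt(521). At the order-2 pole a set g(d) = (d - a)^2*f(d) = [-8/(23*(d + 1/4))] / (d - a')^2.
Order-2 pole: residue = g'(a); g'(11/20 + (1/20)*sqrt(521)) = 25600/64607 - (267673600/17536988687)*sqrt(521), so the residue is 25600/64607 - (267673600/17536988687)*sqrt(521).
List the singular points by increasing real part (a conjugate pair: the negative imaginary part first).


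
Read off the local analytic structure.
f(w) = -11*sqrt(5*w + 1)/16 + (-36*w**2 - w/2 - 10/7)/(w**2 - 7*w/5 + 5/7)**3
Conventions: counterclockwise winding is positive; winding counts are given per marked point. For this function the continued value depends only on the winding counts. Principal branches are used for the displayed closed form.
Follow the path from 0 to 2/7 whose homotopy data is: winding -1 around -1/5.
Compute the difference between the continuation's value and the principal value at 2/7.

The rational part is single-valued and drops out of the difference; each branch term changes only by its own monodromy.
(-11/16)*sqrt(1 - w/(-1/5)): winding -1 is odd, the square root flips sign, contributing -2*(-11/16)*sqrt(1 - (2/7)/(-1/5)) = -2*(-11/16)*sqrt(17/7) = (11/56)*sqrt(119).
Summing the contributions at w = 2/7 gives (11/56)*sqrt(119).

Continued minus principal equals (11/56)*sqrt(119).


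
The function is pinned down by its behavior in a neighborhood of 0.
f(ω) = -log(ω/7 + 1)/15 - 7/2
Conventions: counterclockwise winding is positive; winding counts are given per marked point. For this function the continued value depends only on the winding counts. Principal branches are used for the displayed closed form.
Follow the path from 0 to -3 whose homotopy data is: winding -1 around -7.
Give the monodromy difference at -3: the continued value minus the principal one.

Continued minus principal equals (2/15)*pi*i.

The rational part is single-valued and drops out of the difference; each branch term changes only by its own monodromy.
(-1/15)*log(1 - ω/(-7)): each positive loop around -7 adds 2*pi*i to the log, so winding -1 contributes (-1/15)*(-1)*2*pi*i = (2/15)*pi*i.
Summing the contributions at ω = -3 gives (2/15)*pi*i.


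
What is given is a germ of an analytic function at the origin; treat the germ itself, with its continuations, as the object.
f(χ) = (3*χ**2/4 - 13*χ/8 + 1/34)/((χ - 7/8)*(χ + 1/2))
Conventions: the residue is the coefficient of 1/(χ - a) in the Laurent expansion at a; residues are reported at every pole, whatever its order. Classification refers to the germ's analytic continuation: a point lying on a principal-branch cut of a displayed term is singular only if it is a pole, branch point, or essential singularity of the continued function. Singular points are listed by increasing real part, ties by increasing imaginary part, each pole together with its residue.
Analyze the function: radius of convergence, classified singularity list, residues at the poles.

Denominator factor (χ - 7/8): pole of order 1 at 7/8, modulus 7/8.
Denominator factor (χ + 1/2): pole of order 1 at -1/2, modulus 1/2.
The radius of convergence is the smallest modulus among the singular points: 1/2.
At the order-1 pole -1/2 set g(χ) = (χ - (-1/2))*f(χ) = (3*χ**2/4 - 13*χ/8 + 1/34)/(χ - 7/8).
Simple pole: residue = g(a) at a = -1/2, which is -140/187.
At the order-1 pole 7/8 set g(χ) = (χ - (7/8))*f(χ) = (3*χ**2/4 - 13*χ/8 + 1/34)/(χ + 1/2).
Simple pole: residue = g(a) at a = 7/8, which is -3561/5984.
List the singular points by increasing real part (a conjugate pair: the negative imaginary part first).

Radius of convergence at 0: 1/2.
At -1/2: a pole of order 1; residue -140/187.
At 7/8: a pole of order 1; residue -3561/5984.


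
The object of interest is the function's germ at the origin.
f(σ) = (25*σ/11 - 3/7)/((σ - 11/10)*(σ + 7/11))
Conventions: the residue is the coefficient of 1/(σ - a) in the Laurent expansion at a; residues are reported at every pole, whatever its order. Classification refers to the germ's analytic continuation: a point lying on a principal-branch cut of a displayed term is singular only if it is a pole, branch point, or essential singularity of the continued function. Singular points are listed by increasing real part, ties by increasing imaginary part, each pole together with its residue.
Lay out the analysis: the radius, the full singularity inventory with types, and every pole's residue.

Denominator factor (σ + 7/11): pole of order 1 at -7/11, modulus 7/11.
Denominator factor (σ - 11/10): pole of order 1 at 11/10, modulus 11/10.
The radius of convergence is the smallest modulus among the singular points: 7/11.
At the order-1 pole -7/11 set g(σ) = (σ - (-7/11))*f(σ) = (25*σ/11 - 3/7)/(σ - 11/10).
Simple pole: residue = g(a) at a = -7/11, which is 15880/14707.
At the order-1 pole 11/10 set g(σ) = (σ - (11/10))*f(σ) = (25*σ/11 - 3/7)/(σ + 7/11).
Simple pole: residue = g(a) at a = 11/10, which is 1595/1337.
List the singular points by increasing real part (a conjugate pair: the negative imaginary part first).

Radius of convergence at 0: 7/11.
At -7/11: a pole of order 1; residue 15880/14707.
At 11/10: a pole of order 1; residue 1595/1337.


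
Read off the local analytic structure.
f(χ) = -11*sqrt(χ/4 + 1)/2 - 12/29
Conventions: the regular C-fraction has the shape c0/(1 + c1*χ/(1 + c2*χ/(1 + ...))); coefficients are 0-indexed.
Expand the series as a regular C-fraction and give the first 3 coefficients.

Taylor coefficients (expand at 0): a_0 = -343/58, a_1 = -11/16, a_2 = 11/256.
c0 = a_0 = -343/58. Peel one level at a time: if S = 1 + c*χ/S' with S'(0) = 1, then c is the χ-coefficient of S and S' = c*χ/(S - 1).
S_1 = c0/f = 1 + (-319/2744)*χ + (312939/15059072)*χ^2 + ...; c1 = -319/2744.
S_2 = c1*χ/(S_1 - 1) = 1 + (981/5488)*χ + ...; c2 = 981/5488.

The regular C-fraction coefficients are [-343/58, -319/2744, 981/5488].


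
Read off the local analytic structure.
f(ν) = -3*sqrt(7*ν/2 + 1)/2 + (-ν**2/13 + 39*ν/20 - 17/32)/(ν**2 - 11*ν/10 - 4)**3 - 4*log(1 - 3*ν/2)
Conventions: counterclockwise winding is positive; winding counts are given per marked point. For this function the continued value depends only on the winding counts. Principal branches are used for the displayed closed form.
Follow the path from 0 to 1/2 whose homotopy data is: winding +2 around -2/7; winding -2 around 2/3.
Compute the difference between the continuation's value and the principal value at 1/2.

The rational part is single-valued and drops out of the difference; each branch term changes only by its own monodromy.
(-3/2)*sqrt(1 - ν/(-2/7)): winding +2 is even, the square root returns to the same sheet, contribution 0.
(-4)*log(1 - ν/(2/3)): each positive loop around 2/3 adds 2*pi*i to the log, so winding -2 contributes (-4)*(-2)*2*pi*i = (16)*pi*i.
Summing the contributions at ν = 1/2 gives (16)*pi*i.

Continued minus principal equals (16)*pi*i.


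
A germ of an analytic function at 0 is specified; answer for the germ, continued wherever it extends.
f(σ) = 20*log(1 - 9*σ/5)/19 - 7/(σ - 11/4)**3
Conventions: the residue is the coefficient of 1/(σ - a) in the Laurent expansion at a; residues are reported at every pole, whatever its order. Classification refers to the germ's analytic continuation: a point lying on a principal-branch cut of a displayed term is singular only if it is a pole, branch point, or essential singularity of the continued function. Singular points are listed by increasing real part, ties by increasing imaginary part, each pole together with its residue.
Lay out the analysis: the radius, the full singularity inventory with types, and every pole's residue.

Radius of convergence at 0: 5/9.
At 5/9: a logarithmic branch point.
At 11/4: a pole of order 3; residue 0.

Denominator factor (σ - 11/4)^3: pole of order 3 at 11/4, modulus 11/4.
Branch term (20/19)*log(1 - σ/(5/9)): its argument vanishes at σ = 5/9, a logarithmic branch point, modulus 5/9.
The radius of convergence is the smallest modulus among the singular points: 5/9.
The branch term is analytic at 11/4 and contributes nothing to the residue; only the rational part matters.
At the order-3 pole 11/4 set g(σ) = (σ - (11/4))^3*(rational part) = -7.
Order-3 pole: residue = g''(a)/2; g''(11/4) = 0, so the residue is 0.
List the singular points by increasing real part (a conjugate pair: the negative imaginary part first).


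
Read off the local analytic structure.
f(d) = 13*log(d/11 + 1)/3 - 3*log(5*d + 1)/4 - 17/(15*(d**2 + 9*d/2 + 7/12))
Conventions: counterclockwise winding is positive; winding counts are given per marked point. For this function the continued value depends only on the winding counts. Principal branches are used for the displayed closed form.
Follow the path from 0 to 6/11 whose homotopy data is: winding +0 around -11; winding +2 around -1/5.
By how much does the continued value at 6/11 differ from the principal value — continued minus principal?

Continued minus principal equals -(3)*pi*i.

The rational part is single-valued and drops out of the difference; each branch term changes only by its own monodromy.
(-3/4)*log(1 - d/(-1/5)): each positive loop around -1/5 adds 2*pi*i to the log, so winding +2 contributes (-3/4)*(2)*2*pi*i = -(3)*pi*i.
(13/3)*log(1 - d/(-11)): winding 0 around -11, so this term returns to its principal value, contribution 0.
Summing the contributions at d = 6/11 gives -(3)*pi*i.


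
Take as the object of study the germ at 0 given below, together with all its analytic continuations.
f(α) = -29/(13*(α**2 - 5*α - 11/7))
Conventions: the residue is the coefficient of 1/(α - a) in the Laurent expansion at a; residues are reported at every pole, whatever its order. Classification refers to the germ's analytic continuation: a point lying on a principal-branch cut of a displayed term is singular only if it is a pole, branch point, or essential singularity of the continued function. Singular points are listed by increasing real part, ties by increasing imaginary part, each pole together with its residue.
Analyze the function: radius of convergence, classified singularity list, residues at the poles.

Radius of convergence at 0: -5/2 + (1/14)*sqrt(1533).
At 5/2 - (1/14)*sqrt(1533): a pole of order 1; residue (29/2847)*sqrt(1533).
At 5/2 + (1/14)*sqrt(1533): a pole of order 1; residue -(29/2847)*sqrt(1533).

Denominator factor (α**2 - 5*α - 11/7): discriminant 219/7, real irrational roots 5/2 + (1/14)*sqrt(1533) and 5/2 - (1/14)*sqrt(1533); poles of order 1, moduli 5/2 + (1/14)*sqrt(1533) and -5/2 + (1/14)*sqrt(1533).
The radius of convergence is the smallest modulus among the singular points: -5/2 + (1/14)*sqrt(1533).
The factor α**2 - 5*α - 11/7 splits as (α - a)(α - a') with a = 5/2 - (1/14)*sqrt(1533), a' = 5/2 + (1/14)*sqrt(1533). At the order-1 pole a set g(α) = (α - a)*f(α) = [-29/13] / (α - a').
Simple pole: residue = g(a) at a = 5/2 - (1/14)*sqrt(1533), which is (29/2847)*sqrt(1533).
The factor α**2 - 5*α - 11/7 splits as (α - a)(α - a') with a = 5/2 + (1/14)*sqrt(1533), a' = 5/2 - (1/14)*sqrt(1533). At the order-1 pole a set g(α) = (α - a)*f(α) = [-29/13] / (α - a').
Simple pole: residue = g(a) at a = 5/2 + (1/14)*sqrt(1533), which is -(29/2847)*sqrt(1533).
List the singular points by increasing real part (a conjugate pair: the negative imaginary part first).


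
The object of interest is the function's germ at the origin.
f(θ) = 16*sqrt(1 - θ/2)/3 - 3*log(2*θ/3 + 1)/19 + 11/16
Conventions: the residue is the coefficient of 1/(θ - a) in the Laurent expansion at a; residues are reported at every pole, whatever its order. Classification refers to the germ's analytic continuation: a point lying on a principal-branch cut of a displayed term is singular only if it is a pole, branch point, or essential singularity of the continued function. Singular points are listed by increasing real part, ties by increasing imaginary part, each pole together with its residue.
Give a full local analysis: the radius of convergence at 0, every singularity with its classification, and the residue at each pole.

Radius of convergence at 0: 3/2.
At -3/2: a logarithmic branch point.
At 2: an algebraic (square-root) branch point.

Branch term (-3/19)*log(1 - θ/(-3/2)): its argument vanishes at θ = -3/2, a logarithmic branch point, modulus 3/2.
Branch term (16/3)*sqrt(1 - θ/(2)): its argument vanishes at θ = 2, a square-root branch point, modulus 2.
The radius of convergence is the smallest modulus among the singular points: 3/2.
List the singular points by increasing real part (a conjugate pair: the negative imaginary part first).


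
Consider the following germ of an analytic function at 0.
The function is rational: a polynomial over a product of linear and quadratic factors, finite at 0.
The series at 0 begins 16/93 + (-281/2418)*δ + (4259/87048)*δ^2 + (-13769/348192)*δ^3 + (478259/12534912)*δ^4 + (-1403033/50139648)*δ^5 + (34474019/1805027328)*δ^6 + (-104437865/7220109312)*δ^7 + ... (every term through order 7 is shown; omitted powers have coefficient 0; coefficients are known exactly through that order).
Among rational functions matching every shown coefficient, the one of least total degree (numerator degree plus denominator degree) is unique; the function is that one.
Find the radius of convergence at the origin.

The radius of convergence is 4/3.

No rational of total degree below 4 reproduces all 8 coefficients; solving the [1/3] Pade equations on them gives f(δ) = (δ/13 + 32/31)/((δ + 4/3)*(δ**2 + 9/2)), whose expansion matches every shown term.
Denominator factor (δ + 4/3): pole of order 1 at -4/3, modulus 4/3.
Denominator factor (δ**2 + 9/2): discriminant -18, complex-conjugate roots ((3/2)*sqrt(2))*i and -((3/2)*sqrt(2))*i; poles of order 1, moduli (3/2)*sqrt(2) and (3/2)*sqrt(2).
The radius of convergence is the smallest modulus among the singular points: 4/3.


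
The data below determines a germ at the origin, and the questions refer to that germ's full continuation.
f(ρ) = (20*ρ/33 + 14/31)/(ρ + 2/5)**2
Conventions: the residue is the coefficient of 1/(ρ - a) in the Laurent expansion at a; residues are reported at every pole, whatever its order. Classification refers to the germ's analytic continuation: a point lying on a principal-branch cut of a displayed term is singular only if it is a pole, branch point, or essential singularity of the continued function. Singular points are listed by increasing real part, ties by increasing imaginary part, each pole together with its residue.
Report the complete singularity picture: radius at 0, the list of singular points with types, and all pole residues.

Denominator factor (ρ + 2/5)^2: pole of order 2 at -2/5, modulus 2/5.
The radius of convergence is the smallest modulus among the singular points: 2/5.
At the order-2 pole -2/5 set g(ρ) = (ρ - (-2/5))^2*f(ρ) = 20*ρ/33 + 14/31.
Order-2 pole: residue = g'(a); g'(-2/5) = 20/33, so the residue is 20/33.

Radius of convergence at 0: 2/5.
At -2/5: a pole of order 2; residue 20/33.


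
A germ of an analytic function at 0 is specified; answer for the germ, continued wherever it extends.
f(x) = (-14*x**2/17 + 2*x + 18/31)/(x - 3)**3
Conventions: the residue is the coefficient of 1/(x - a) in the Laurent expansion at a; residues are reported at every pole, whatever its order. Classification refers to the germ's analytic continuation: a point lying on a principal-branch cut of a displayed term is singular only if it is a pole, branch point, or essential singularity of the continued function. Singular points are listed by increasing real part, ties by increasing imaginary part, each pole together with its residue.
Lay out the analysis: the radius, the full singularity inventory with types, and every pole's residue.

Radius of convergence at 0: 3.
At 3: a pole of order 3; residue -14/17.

Denominator factor (x - 3)^3: pole of order 3 at 3, modulus 3.
The radius of convergence is the smallest modulus among the singular points: 3.
At the order-3 pole 3 set g(x) = (x - (3))^3*f(x) = -14*x**2/17 + 2*x + 18/31.
Order-3 pole: residue = g''(a)/2; g''(3) = -28/17, so the residue is -14/17.


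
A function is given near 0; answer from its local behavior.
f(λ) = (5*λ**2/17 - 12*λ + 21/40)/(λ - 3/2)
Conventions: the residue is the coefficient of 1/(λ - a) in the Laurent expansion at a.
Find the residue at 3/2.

The residue is -11433/680.

At the order-1 pole 3/2 set g(λ) = (λ - (3/2))*f(λ) = 5*λ**2/17 - 12*λ + 21/40.
Simple pole: residue = g(a) at a = 3/2, which is -11433/680.


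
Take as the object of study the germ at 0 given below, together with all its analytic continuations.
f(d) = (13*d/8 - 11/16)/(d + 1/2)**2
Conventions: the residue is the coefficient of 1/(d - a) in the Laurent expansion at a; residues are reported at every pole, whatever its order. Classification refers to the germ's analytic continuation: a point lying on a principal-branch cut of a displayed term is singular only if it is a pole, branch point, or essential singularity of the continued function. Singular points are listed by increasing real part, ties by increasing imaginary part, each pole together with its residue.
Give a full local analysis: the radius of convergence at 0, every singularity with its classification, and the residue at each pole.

Radius of convergence at 0: 1/2.
At -1/2: a pole of order 2; residue 13/8.

Denominator factor (d + 1/2)^2: pole of order 2 at -1/2, modulus 1/2.
The radius of convergence is the smallest modulus among the singular points: 1/2.
At the order-2 pole -1/2 set g(d) = (d - (-1/2))^2*f(d) = 13*d/8 - 11/16.
Order-2 pole: residue = g'(a); g'(-1/2) = 13/8, so the residue is 13/8.


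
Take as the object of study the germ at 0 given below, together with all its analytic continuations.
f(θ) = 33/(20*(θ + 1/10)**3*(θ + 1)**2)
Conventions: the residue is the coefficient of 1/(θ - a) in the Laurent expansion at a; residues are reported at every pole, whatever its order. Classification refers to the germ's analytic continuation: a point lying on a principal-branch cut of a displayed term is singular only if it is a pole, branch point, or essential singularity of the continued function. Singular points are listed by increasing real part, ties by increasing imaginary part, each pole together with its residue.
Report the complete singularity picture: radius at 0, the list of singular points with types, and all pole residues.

Denominator factor (θ + 1/10)^3: pole of order 3 at -1/10, modulus 1/10.
Denominator factor (θ + 1)^2: pole of order 2 at -1, modulus 1.
The radius of convergence is the smallest modulus among the singular points: 1/10.
At the order-2 pole -1 set g(θ) = (θ - (-1))^2*f(θ) = 33/(20*(θ + 1/10)**3).
Order-2 pole: residue = g'(a); g'(-1) = -5500/729, so the residue is -5500/729.
At the order-3 pole -1/10 set g(θ) = (θ - (-1/10))^3*f(θ) = 33/(20*(θ + 1)**2).
Order-3 pole: residue = g''(a)/2; g''(-1/10) = 11000/729, so the residue is 5500/729.
List the singular points by increasing real part (a conjugate pair: the negative imaginary part first).

Radius of convergence at 0: 1/10.
At -1: a pole of order 2; residue -5500/729.
At -1/10: a pole of order 3; residue 5500/729.


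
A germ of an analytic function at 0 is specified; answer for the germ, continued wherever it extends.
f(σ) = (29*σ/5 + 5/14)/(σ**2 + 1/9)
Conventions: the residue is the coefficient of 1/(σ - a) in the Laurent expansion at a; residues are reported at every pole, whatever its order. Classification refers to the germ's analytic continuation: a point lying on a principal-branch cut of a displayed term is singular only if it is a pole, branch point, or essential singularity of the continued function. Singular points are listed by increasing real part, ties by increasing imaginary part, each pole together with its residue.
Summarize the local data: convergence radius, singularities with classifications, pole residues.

Radius of convergence at 0: 1/3.
At -(1/3)*i: a pole of order 1; residue (29/10) + (15/28)*i.
At (1/3)*i: a pole of order 1; residue (29/10) - (15/28)*i.

Denominator factor (σ**2 + 1/9): discriminant -4/9, complex-conjugate roots (1/3)*i and -(1/3)*i; poles of order 1, moduli 1/3 and 1/3.
The radius of convergence is the smallest modulus among the singular points: 1/3.
The factor σ**2 + 1/9 splits as (σ - a)(σ - a') with a = -(1/3)*i, a' = (1/3)*i. At the order-1 pole a set g(σ) = (σ - a)*f(σ) = [29*σ/5 + 5/14] / (σ - a').
Simple pole: residue = g(a) at a = -(1/3)*i, which is (29/10) + (15/28)*i.
The factor σ**2 + 1/9 splits as (σ - a)(σ - a') with a = (1/3)*i, a' = -(1/3)*i. At the order-1 pole a set g(σ) = (σ - a)*f(σ) = [29*σ/5 + 5/14] / (σ - a').
Simple pole: residue = g(a) at a = (1/3)*i, which is (29/10) - (15/28)*i.
List the singular points by increasing real part (a conjugate pair: the negative imaginary part first).


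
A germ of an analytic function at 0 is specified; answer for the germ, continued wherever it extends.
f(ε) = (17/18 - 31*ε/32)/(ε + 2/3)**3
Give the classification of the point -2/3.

The point is a pole of order 3.

The denominator factor ε + 2/3 vanishes at -2/3 and appears to the power 3; the numerator there equals 229/144, nonzero, and no other factor vanishes.
Hence a pole whose order is the multiplicity, 3.


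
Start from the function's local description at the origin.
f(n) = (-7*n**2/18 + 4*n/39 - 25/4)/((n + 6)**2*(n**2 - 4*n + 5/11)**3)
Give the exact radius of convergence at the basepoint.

Denominator factor (n**2 - 4*n + 5/11)^3: discriminant 156/11, real irrational roots 2 + (1/11)*sqrt(429) and 2 - (1/11)*sqrt(429); poles of order 3, moduli 2 + (1/11)*sqrt(429) and 2 - (1/11)*sqrt(429).
Denominator factor (n + 6)^2: pole of order 2 at -6, modulus 6.
The radius of convergence is the smallest modulus among the singular points: 2 - (1/11)*sqrt(429).

The radius of convergence is 2 - (1/11)*sqrt(429).


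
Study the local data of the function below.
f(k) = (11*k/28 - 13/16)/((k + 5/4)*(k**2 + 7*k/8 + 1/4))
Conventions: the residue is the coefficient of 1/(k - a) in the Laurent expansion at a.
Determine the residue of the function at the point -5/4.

At the order-1 pole -5/4 set g(k) = (k - (-5/4))*f(k) = (11*k/28 - 13/16)/(k**2 + 7*k/8 + 1/4).
Simple pole: residue = g(a) at a = -5/4, which is -292/161.

The residue is -292/161.


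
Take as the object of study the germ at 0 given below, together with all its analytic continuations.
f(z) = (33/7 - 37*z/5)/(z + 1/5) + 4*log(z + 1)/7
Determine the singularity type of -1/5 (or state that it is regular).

The denominator factor z + 1/5 vanishes at -1/5 and appears to the power 1; the numerator there equals 1084/175, nonzero, and no other factor vanishes.
The branch terms are analytic at this point.
Hence a pole whose order is the multiplicity, 1.

The point is a pole of order 1.


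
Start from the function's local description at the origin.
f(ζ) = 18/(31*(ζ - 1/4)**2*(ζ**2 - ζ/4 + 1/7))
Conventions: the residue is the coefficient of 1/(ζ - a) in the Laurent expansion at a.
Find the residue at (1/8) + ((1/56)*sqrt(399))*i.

The residue is (441/124) + ((525/2356)*sqrt(399))*i.

The factor ζ**2 - ζ/4 + 1/7 splits as (ζ - a)(ζ - a') with a = (1/8) + ((1/56)*sqrt(399))*i, a' = (1/8) - ((1/56)*sqrt(399))*i. At the order-1 pole a set g(ζ) = (ζ - a)*f(ζ) = [18/(31*(ζ - 1/4)**2)] / (ζ - a').
Simple pole: residue = g(a) at a = (1/8) + ((1/56)*sqrt(399))*i, which is (441/124) + ((525/2356)*sqrt(399))*i.


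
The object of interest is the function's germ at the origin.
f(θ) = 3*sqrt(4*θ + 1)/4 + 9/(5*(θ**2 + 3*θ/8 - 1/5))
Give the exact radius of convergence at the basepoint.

The radius of convergence is 1/4.

Denominator factor (θ**2 + 3*θ/8 - 1/5): discriminant 301/320, real irrational roots -3/16 + (1/80)*sqrt(1505) and -3/16 - (1/80)*sqrt(1505); poles of order 1, moduli -3/16 + (1/80)*sqrt(1505) and 3/16 + (1/80)*sqrt(1505).
Branch term (3/4)*sqrt(1 - θ/(-1/4)): its argument vanishes at θ = -1/4, a square-root branch point, modulus 1/4.
The radius of convergence is the smallest modulus among the singular points: 1/4.


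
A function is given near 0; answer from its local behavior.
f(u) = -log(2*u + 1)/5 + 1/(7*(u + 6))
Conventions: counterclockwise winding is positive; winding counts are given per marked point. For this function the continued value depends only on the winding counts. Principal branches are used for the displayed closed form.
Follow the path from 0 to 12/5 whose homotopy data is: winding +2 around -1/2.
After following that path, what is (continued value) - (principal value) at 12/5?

The rational part is single-valued and drops out of the difference; each branch term changes only by its own monodromy.
(-1/5)*log(1 - u/(-1/2)): each positive loop around -1/2 adds 2*pi*i to the log, so winding +2 contributes (-1/5)*(2)*2*pi*i = -(4/5)*pi*i.
Summing the contributions at u = 12/5 gives -(4/5)*pi*i.

Continued minus principal equals -(4/5)*pi*i.


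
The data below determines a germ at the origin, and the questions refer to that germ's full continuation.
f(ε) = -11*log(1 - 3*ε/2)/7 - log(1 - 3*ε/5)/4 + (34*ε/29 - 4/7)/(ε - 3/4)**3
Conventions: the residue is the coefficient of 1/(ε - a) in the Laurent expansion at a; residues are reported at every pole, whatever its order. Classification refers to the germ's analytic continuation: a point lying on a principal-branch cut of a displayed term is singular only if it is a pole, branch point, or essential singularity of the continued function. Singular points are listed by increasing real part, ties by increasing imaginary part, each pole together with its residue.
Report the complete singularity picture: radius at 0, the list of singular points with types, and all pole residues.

Radius of convergence at 0: 2/3.
At 2/3: a logarithmic branch point.
At 3/4: a pole of order 3; residue 0.
At 5/3: a logarithmic branch point.

Denominator factor (ε - 3/4)^3: pole of order 3 at 3/4, modulus 3/4.
Branch term (-11/7)*log(1 - ε/(2/3)): its argument vanishes at ε = 2/3, a logarithmic branch point, modulus 2/3.
Branch term (-1/4)*log(1 - ε/(5/3)): its argument vanishes at ε = 5/3, a logarithmic branch point, modulus 5/3.
The radius of convergence is the smallest modulus among the singular points: 2/3.
The branch terms are analytic at 3/4 and contribute nothing to the residue; only the rational part matters.
At the order-3 pole 3/4 set g(ε) = (ε - (3/4))^3*(rational part) = 34*ε/29 - 4/7.
Order-3 pole: residue = g''(a)/2; g''(3/4) = 0, so the residue is 0.
List the singular points by increasing real part (a conjugate pair: the negative imaginary part first).


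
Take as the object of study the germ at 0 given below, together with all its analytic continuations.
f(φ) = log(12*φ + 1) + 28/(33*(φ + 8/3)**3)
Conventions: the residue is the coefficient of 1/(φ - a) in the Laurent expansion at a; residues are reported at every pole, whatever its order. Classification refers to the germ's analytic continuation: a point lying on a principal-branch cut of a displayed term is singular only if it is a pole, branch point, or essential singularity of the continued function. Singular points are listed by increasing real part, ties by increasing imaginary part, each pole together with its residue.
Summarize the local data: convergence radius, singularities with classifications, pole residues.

Radius of convergence at 0: 1/12.
At -8/3: a pole of order 3; residue 0.
At -1/12: a logarithmic branch point.

Denominator factor (φ + 8/3)^3: pole of order 3 at -8/3, modulus 8/3.
Branch term (1)*log(1 - φ/(-1/12)): its argument vanishes at φ = -1/12, a logarithmic branch point, modulus 1/12.
The radius of convergence is the smallest modulus among the singular points: 1/12.
The branch term is analytic at -8/3 and contributes nothing to the residue; only the rational part matters.
At the order-3 pole -8/3 set g(φ) = (φ - (-8/3))^3*(rational part) = 28/33.
Order-3 pole: residue = g''(a)/2; g''(-8/3) = 0, so the residue is 0.
List the singular points by increasing real part (a conjugate pair: the negative imaginary part first).


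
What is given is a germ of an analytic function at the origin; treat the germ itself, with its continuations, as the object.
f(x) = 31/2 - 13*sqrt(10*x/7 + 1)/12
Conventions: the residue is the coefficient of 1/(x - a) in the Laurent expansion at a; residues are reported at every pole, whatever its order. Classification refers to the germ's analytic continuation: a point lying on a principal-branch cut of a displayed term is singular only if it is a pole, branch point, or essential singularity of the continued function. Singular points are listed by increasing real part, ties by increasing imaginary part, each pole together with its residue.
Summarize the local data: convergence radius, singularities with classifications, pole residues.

Branch term (-13/12)*sqrt(1 - x/(-7/10)): its argument vanishes at x = -7/10, a square-root branch point, modulus 7/10.
The radius of convergence is the smallest modulus among the singular points: 7/10.

Radius of convergence at 0: 7/10.
At -7/10: an algebraic (square-root) branch point.


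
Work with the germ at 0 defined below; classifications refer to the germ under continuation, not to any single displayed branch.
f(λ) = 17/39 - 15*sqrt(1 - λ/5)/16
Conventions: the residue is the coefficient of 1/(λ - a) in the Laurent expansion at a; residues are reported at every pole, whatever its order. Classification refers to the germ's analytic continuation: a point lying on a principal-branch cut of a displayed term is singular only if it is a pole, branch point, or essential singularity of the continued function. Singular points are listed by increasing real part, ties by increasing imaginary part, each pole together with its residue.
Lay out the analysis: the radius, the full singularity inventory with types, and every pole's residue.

Radius of convergence at 0: 5.
At 5: an algebraic (square-root) branch point.

Branch term (-15/16)*sqrt(1 - λ/(5)): its argument vanishes at λ = 5, a square-root branch point, modulus 5.
The radius of convergence is the smallest modulus among the singular points: 5.


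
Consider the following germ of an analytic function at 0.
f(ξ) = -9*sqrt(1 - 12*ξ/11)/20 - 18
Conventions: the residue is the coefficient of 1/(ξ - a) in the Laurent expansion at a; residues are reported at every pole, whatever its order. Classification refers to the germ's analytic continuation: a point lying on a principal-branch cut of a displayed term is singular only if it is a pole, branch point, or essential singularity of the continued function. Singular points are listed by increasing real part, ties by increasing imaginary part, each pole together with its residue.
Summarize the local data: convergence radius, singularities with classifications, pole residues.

Branch term (-9/20)*sqrt(1 - ξ/(11/12)): its argument vanishes at ξ = 11/12, a square-root branch point, modulus 11/12.
The radius of convergence is the smallest modulus among the singular points: 11/12.

Radius of convergence at 0: 11/12.
At 11/12: an algebraic (square-root) branch point.
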